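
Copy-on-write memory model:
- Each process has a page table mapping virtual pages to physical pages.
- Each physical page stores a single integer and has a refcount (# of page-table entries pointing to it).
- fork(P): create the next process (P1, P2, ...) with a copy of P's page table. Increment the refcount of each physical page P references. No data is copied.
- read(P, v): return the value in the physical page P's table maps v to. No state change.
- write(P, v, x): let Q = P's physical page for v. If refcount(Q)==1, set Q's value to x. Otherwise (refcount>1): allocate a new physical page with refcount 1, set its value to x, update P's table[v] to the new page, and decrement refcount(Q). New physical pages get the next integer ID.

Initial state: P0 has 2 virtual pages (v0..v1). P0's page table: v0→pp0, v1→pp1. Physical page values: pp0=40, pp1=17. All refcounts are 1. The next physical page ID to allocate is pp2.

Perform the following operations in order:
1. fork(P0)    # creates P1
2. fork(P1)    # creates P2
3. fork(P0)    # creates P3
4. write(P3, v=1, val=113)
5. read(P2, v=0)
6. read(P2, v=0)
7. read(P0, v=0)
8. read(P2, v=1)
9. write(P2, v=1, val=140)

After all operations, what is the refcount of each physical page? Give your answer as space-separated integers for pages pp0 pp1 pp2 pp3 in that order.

Answer: 4 2 1 1

Derivation:
Op 1: fork(P0) -> P1. 2 ppages; refcounts: pp0:2 pp1:2
Op 2: fork(P1) -> P2. 2 ppages; refcounts: pp0:3 pp1:3
Op 3: fork(P0) -> P3. 2 ppages; refcounts: pp0:4 pp1:4
Op 4: write(P3, v1, 113). refcount(pp1)=4>1 -> COPY to pp2. 3 ppages; refcounts: pp0:4 pp1:3 pp2:1
Op 5: read(P2, v0) -> 40. No state change.
Op 6: read(P2, v0) -> 40. No state change.
Op 7: read(P0, v0) -> 40. No state change.
Op 8: read(P2, v1) -> 17. No state change.
Op 9: write(P2, v1, 140). refcount(pp1)=3>1 -> COPY to pp3. 4 ppages; refcounts: pp0:4 pp1:2 pp2:1 pp3:1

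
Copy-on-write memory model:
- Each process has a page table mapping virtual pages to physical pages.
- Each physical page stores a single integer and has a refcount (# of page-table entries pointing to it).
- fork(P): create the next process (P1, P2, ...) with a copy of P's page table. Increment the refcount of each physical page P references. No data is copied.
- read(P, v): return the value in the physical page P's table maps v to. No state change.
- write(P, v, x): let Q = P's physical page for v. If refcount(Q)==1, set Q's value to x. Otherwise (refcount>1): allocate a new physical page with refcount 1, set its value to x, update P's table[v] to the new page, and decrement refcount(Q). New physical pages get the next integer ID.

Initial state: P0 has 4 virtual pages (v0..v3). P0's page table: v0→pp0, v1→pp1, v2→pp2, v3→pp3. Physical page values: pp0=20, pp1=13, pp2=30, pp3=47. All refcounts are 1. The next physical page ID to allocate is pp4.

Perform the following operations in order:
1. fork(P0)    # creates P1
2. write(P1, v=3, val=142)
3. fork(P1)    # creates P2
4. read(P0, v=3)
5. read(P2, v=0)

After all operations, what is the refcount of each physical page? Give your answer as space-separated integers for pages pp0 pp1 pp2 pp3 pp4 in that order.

Op 1: fork(P0) -> P1. 4 ppages; refcounts: pp0:2 pp1:2 pp2:2 pp3:2
Op 2: write(P1, v3, 142). refcount(pp3)=2>1 -> COPY to pp4. 5 ppages; refcounts: pp0:2 pp1:2 pp2:2 pp3:1 pp4:1
Op 3: fork(P1) -> P2. 5 ppages; refcounts: pp0:3 pp1:3 pp2:3 pp3:1 pp4:2
Op 4: read(P0, v3) -> 47. No state change.
Op 5: read(P2, v0) -> 20. No state change.

Answer: 3 3 3 1 2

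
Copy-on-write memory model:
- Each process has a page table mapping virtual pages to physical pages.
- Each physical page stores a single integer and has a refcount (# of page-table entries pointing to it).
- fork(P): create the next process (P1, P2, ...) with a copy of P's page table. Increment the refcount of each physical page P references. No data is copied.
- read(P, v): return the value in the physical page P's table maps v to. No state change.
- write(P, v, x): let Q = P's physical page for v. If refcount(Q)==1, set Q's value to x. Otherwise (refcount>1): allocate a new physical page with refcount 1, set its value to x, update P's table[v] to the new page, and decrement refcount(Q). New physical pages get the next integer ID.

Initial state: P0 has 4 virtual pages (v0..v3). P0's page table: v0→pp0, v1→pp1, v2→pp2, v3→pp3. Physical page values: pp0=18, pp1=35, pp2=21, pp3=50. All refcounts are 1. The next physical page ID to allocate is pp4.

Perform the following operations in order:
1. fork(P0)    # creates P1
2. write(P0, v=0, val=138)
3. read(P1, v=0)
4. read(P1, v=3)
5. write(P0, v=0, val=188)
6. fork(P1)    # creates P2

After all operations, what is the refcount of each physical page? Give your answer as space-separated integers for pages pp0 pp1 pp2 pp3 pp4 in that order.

Op 1: fork(P0) -> P1. 4 ppages; refcounts: pp0:2 pp1:2 pp2:2 pp3:2
Op 2: write(P0, v0, 138). refcount(pp0)=2>1 -> COPY to pp4. 5 ppages; refcounts: pp0:1 pp1:2 pp2:2 pp3:2 pp4:1
Op 3: read(P1, v0) -> 18. No state change.
Op 4: read(P1, v3) -> 50. No state change.
Op 5: write(P0, v0, 188). refcount(pp4)=1 -> write in place. 5 ppages; refcounts: pp0:1 pp1:2 pp2:2 pp3:2 pp4:1
Op 6: fork(P1) -> P2. 5 ppages; refcounts: pp0:2 pp1:3 pp2:3 pp3:3 pp4:1

Answer: 2 3 3 3 1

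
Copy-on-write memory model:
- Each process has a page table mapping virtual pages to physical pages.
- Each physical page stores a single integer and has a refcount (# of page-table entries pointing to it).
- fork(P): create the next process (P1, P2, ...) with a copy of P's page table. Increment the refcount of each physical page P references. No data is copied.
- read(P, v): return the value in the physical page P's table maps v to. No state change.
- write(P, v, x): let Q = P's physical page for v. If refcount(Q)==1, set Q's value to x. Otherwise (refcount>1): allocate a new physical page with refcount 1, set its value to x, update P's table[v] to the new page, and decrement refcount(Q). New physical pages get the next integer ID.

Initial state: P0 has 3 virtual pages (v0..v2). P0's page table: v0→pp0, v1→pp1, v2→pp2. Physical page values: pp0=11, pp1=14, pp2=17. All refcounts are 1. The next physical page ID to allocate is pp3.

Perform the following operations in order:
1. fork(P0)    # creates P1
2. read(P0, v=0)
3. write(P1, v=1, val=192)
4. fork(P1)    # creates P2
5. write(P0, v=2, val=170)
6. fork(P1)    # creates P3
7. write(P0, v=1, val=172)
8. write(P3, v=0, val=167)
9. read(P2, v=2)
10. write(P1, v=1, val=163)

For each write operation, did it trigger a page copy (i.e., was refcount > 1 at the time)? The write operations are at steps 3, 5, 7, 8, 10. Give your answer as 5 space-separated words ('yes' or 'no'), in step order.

Op 1: fork(P0) -> P1. 3 ppages; refcounts: pp0:2 pp1:2 pp2:2
Op 2: read(P0, v0) -> 11. No state change.
Op 3: write(P1, v1, 192). refcount(pp1)=2>1 -> COPY to pp3. 4 ppages; refcounts: pp0:2 pp1:1 pp2:2 pp3:1
Op 4: fork(P1) -> P2. 4 ppages; refcounts: pp0:3 pp1:1 pp2:3 pp3:2
Op 5: write(P0, v2, 170). refcount(pp2)=3>1 -> COPY to pp4. 5 ppages; refcounts: pp0:3 pp1:1 pp2:2 pp3:2 pp4:1
Op 6: fork(P1) -> P3. 5 ppages; refcounts: pp0:4 pp1:1 pp2:3 pp3:3 pp4:1
Op 7: write(P0, v1, 172). refcount(pp1)=1 -> write in place. 5 ppages; refcounts: pp0:4 pp1:1 pp2:3 pp3:3 pp4:1
Op 8: write(P3, v0, 167). refcount(pp0)=4>1 -> COPY to pp5. 6 ppages; refcounts: pp0:3 pp1:1 pp2:3 pp3:3 pp4:1 pp5:1
Op 9: read(P2, v2) -> 17. No state change.
Op 10: write(P1, v1, 163). refcount(pp3)=3>1 -> COPY to pp6. 7 ppages; refcounts: pp0:3 pp1:1 pp2:3 pp3:2 pp4:1 pp5:1 pp6:1

yes yes no yes yes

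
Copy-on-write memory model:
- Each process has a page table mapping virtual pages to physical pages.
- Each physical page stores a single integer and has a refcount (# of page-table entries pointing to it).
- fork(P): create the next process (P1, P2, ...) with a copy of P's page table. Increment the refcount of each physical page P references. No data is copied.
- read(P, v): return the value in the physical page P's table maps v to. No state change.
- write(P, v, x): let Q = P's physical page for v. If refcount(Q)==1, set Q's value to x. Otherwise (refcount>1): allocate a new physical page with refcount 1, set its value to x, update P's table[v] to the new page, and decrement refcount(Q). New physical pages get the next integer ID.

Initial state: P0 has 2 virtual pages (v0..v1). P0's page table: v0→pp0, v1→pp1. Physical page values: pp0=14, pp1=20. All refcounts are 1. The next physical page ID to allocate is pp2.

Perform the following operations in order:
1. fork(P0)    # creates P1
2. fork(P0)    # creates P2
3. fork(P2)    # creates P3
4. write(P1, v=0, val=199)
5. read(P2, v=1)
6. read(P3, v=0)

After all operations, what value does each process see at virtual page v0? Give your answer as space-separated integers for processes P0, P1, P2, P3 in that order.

Op 1: fork(P0) -> P1. 2 ppages; refcounts: pp0:2 pp1:2
Op 2: fork(P0) -> P2. 2 ppages; refcounts: pp0:3 pp1:3
Op 3: fork(P2) -> P3. 2 ppages; refcounts: pp0:4 pp1:4
Op 4: write(P1, v0, 199). refcount(pp0)=4>1 -> COPY to pp2. 3 ppages; refcounts: pp0:3 pp1:4 pp2:1
Op 5: read(P2, v1) -> 20. No state change.
Op 6: read(P3, v0) -> 14. No state change.
P0: v0 -> pp0 = 14
P1: v0 -> pp2 = 199
P2: v0 -> pp0 = 14
P3: v0 -> pp0 = 14

Answer: 14 199 14 14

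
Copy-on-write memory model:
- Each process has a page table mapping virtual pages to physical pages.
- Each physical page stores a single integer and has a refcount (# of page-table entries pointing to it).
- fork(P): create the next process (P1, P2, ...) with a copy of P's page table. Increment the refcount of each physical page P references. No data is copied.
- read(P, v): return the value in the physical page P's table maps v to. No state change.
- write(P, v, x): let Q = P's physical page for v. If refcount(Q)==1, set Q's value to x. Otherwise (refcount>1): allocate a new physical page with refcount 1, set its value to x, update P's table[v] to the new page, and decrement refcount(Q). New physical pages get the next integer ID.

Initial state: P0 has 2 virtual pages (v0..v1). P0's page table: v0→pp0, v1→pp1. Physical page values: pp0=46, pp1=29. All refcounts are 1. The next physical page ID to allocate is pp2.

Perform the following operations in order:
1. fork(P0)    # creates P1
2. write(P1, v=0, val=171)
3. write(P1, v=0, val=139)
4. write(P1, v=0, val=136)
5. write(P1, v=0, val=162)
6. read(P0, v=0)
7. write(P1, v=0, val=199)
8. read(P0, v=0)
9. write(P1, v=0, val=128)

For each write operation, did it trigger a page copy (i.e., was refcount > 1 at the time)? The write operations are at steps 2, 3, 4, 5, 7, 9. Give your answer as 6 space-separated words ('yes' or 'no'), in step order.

Op 1: fork(P0) -> P1. 2 ppages; refcounts: pp0:2 pp1:2
Op 2: write(P1, v0, 171). refcount(pp0)=2>1 -> COPY to pp2. 3 ppages; refcounts: pp0:1 pp1:2 pp2:1
Op 3: write(P1, v0, 139). refcount(pp2)=1 -> write in place. 3 ppages; refcounts: pp0:1 pp1:2 pp2:1
Op 4: write(P1, v0, 136). refcount(pp2)=1 -> write in place. 3 ppages; refcounts: pp0:1 pp1:2 pp2:1
Op 5: write(P1, v0, 162). refcount(pp2)=1 -> write in place. 3 ppages; refcounts: pp0:1 pp1:2 pp2:1
Op 6: read(P0, v0) -> 46. No state change.
Op 7: write(P1, v0, 199). refcount(pp2)=1 -> write in place. 3 ppages; refcounts: pp0:1 pp1:2 pp2:1
Op 8: read(P0, v0) -> 46. No state change.
Op 9: write(P1, v0, 128). refcount(pp2)=1 -> write in place. 3 ppages; refcounts: pp0:1 pp1:2 pp2:1

yes no no no no no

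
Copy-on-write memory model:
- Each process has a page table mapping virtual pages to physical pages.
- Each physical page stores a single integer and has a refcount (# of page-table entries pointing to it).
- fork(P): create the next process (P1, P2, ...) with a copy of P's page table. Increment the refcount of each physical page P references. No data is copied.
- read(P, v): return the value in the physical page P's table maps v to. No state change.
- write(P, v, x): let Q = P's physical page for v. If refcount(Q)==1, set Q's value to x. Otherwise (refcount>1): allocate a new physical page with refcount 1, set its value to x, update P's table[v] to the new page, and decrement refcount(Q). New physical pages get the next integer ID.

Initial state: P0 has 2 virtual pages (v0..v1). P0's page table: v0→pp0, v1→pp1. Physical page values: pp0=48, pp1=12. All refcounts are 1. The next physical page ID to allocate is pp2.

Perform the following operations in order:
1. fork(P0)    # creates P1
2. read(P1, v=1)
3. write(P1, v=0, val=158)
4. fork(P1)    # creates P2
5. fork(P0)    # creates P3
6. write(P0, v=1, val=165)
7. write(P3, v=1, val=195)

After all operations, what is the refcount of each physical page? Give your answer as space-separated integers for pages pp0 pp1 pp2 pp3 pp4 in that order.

Op 1: fork(P0) -> P1. 2 ppages; refcounts: pp0:2 pp1:2
Op 2: read(P1, v1) -> 12. No state change.
Op 3: write(P1, v0, 158). refcount(pp0)=2>1 -> COPY to pp2. 3 ppages; refcounts: pp0:1 pp1:2 pp2:1
Op 4: fork(P1) -> P2. 3 ppages; refcounts: pp0:1 pp1:3 pp2:2
Op 5: fork(P0) -> P3. 3 ppages; refcounts: pp0:2 pp1:4 pp2:2
Op 6: write(P0, v1, 165). refcount(pp1)=4>1 -> COPY to pp3. 4 ppages; refcounts: pp0:2 pp1:3 pp2:2 pp3:1
Op 7: write(P3, v1, 195). refcount(pp1)=3>1 -> COPY to pp4. 5 ppages; refcounts: pp0:2 pp1:2 pp2:2 pp3:1 pp4:1

Answer: 2 2 2 1 1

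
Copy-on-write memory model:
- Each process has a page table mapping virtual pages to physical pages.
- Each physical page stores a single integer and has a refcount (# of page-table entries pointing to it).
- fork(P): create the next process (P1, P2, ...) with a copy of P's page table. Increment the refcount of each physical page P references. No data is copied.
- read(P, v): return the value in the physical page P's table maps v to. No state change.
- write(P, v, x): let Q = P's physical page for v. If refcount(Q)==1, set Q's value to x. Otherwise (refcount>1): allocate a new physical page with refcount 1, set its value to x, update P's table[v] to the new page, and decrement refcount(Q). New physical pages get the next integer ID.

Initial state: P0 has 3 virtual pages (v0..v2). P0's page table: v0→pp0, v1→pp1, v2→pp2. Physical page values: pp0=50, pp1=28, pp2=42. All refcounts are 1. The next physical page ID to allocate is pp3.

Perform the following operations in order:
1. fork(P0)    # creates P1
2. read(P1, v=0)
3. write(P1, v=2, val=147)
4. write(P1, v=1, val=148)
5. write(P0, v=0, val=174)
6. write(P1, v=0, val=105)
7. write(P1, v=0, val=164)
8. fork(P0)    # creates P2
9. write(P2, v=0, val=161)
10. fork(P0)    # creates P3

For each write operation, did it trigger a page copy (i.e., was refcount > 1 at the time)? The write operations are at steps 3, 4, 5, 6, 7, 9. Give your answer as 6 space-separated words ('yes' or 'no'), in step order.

Op 1: fork(P0) -> P1. 3 ppages; refcounts: pp0:2 pp1:2 pp2:2
Op 2: read(P1, v0) -> 50. No state change.
Op 3: write(P1, v2, 147). refcount(pp2)=2>1 -> COPY to pp3. 4 ppages; refcounts: pp0:2 pp1:2 pp2:1 pp3:1
Op 4: write(P1, v1, 148). refcount(pp1)=2>1 -> COPY to pp4. 5 ppages; refcounts: pp0:2 pp1:1 pp2:1 pp3:1 pp4:1
Op 5: write(P0, v0, 174). refcount(pp0)=2>1 -> COPY to pp5. 6 ppages; refcounts: pp0:1 pp1:1 pp2:1 pp3:1 pp4:1 pp5:1
Op 6: write(P1, v0, 105). refcount(pp0)=1 -> write in place. 6 ppages; refcounts: pp0:1 pp1:1 pp2:1 pp3:1 pp4:1 pp5:1
Op 7: write(P1, v0, 164). refcount(pp0)=1 -> write in place. 6 ppages; refcounts: pp0:1 pp1:1 pp2:1 pp3:1 pp4:1 pp5:1
Op 8: fork(P0) -> P2. 6 ppages; refcounts: pp0:1 pp1:2 pp2:2 pp3:1 pp4:1 pp5:2
Op 9: write(P2, v0, 161). refcount(pp5)=2>1 -> COPY to pp6. 7 ppages; refcounts: pp0:1 pp1:2 pp2:2 pp3:1 pp4:1 pp5:1 pp6:1
Op 10: fork(P0) -> P3. 7 ppages; refcounts: pp0:1 pp1:3 pp2:3 pp3:1 pp4:1 pp5:2 pp6:1

yes yes yes no no yes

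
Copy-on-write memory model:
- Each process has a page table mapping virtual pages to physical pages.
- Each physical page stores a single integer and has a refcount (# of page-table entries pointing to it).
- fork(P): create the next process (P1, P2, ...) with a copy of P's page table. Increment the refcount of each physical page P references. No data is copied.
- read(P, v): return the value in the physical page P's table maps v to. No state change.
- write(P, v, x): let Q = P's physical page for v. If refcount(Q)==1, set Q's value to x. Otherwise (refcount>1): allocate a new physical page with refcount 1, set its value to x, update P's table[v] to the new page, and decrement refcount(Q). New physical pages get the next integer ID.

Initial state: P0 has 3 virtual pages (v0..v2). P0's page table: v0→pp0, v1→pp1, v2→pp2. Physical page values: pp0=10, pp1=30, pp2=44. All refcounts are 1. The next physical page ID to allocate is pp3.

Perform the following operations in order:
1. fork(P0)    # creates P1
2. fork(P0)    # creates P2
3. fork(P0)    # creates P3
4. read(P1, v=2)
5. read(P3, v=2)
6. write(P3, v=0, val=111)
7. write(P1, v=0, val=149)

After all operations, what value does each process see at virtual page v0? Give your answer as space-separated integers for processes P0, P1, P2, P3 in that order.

Op 1: fork(P0) -> P1. 3 ppages; refcounts: pp0:2 pp1:2 pp2:2
Op 2: fork(P0) -> P2. 3 ppages; refcounts: pp0:3 pp1:3 pp2:3
Op 3: fork(P0) -> P3. 3 ppages; refcounts: pp0:4 pp1:4 pp2:4
Op 4: read(P1, v2) -> 44. No state change.
Op 5: read(P3, v2) -> 44. No state change.
Op 6: write(P3, v0, 111). refcount(pp0)=4>1 -> COPY to pp3. 4 ppages; refcounts: pp0:3 pp1:4 pp2:4 pp3:1
Op 7: write(P1, v0, 149). refcount(pp0)=3>1 -> COPY to pp4. 5 ppages; refcounts: pp0:2 pp1:4 pp2:4 pp3:1 pp4:1
P0: v0 -> pp0 = 10
P1: v0 -> pp4 = 149
P2: v0 -> pp0 = 10
P3: v0 -> pp3 = 111

Answer: 10 149 10 111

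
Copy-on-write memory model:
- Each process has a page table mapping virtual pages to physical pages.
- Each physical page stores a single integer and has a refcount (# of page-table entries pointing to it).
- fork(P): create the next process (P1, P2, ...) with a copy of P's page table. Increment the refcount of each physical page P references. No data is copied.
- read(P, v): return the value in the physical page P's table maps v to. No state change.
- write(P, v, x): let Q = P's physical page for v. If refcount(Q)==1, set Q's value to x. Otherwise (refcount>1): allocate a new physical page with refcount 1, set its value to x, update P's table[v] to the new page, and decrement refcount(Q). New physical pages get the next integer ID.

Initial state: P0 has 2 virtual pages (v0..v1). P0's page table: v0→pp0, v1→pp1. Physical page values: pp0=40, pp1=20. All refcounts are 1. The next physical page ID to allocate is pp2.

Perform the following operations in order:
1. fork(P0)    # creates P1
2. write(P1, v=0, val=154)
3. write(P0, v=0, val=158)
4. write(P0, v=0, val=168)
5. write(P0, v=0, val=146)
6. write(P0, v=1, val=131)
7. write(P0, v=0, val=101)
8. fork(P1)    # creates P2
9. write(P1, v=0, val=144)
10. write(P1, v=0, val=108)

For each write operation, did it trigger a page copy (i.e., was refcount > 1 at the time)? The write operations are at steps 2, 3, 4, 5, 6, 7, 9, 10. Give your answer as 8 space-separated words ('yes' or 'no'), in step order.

Op 1: fork(P0) -> P1. 2 ppages; refcounts: pp0:2 pp1:2
Op 2: write(P1, v0, 154). refcount(pp0)=2>1 -> COPY to pp2. 3 ppages; refcounts: pp0:1 pp1:2 pp2:1
Op 3: write(P0, v0, 158). refcount(pp0)=1 -> write in place. 3 ppages; refcounts: pp0:1 pp1:2 pp2:1
Op 4: write(P0, v0, 168). refcount(pp0)=1 -> write in place. 3 ppages; refcounts: pp0:1 pp1:2 pp2:1
Op 5: write(P0, v0, 146). refcount(pp0)=1 -> write in place. 3 ppages; refcounts: pp0:1 pp1:2 pp2:1
Op 6: write(P0, v1, 131). refcount(pp1)=2>1 -> COPY to pp3. 4 ppages; refcounts: pp0:1 pp1:1 pp2:1 pp3:1
Op 7: write(P0, v0, 101). refcount(pp0)=1 -> write in place. 4 ppages; refcounts: pp0:1 pp1:1 pp2:1 pp3:1
Op 8: fork(P1) -> P2. 4 ppages; refcounts: pp0:1 pp1:2 pp2:2 pp3:1
Op 9: write(P1, v0, 144). refcount(pp2)=2>1 -> COPY to pp4. 5 ppages; refcounts: pp0:1 pp1:2 pp2:1 pp3:1 pp4:1
Op 10: write(P1, v0, 108). refcount(pp4)=1 -> write in place. 5 ppages; refcounts: pp0:1 pp1:2 pp2:1 pp3:1 pp4:1

yes no no no yes no yes no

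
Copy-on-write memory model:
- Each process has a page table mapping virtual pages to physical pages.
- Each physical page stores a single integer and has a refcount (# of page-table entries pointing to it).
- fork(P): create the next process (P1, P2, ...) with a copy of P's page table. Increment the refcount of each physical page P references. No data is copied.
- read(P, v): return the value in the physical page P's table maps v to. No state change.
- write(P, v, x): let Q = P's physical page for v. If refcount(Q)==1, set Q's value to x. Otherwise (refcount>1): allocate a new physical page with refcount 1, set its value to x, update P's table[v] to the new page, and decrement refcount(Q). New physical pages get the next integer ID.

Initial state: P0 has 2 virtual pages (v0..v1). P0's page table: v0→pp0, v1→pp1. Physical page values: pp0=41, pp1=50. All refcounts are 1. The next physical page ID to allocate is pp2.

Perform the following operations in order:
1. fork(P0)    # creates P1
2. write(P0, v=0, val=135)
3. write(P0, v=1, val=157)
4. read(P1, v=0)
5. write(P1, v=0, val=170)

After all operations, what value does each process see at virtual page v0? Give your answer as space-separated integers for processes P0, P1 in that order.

Answer: 135 170

Derivation:
Op 1: fork(P0) -> P1. 2 ppages; refcounts: pp0:2 pp1:2
Op 2: write(P0, v0, 135). refcount(pp0)=2>1 -> COPY to pp2. 3 ppages; refcounts: pp0:1 pp1:2 pp2:1
Op 3: write(P0, v1, 157). refcount(pp1)=2>1 -> COPY to pp3. 4 ppages; refcounts: pp0:1 pp1:1 pp2:1 pp3:1
Op 4: read(P1, v0) -> 41. No state change.
Op 5: write(P1, v0, 170). refcount(pp0)=1 -> write in place. 4 ppages; refcounts: pp0:1 pp1:1 pp2:1 pp3:1
P0: v0 -> pp2 = 135
P1: v0 -> pp0 = 170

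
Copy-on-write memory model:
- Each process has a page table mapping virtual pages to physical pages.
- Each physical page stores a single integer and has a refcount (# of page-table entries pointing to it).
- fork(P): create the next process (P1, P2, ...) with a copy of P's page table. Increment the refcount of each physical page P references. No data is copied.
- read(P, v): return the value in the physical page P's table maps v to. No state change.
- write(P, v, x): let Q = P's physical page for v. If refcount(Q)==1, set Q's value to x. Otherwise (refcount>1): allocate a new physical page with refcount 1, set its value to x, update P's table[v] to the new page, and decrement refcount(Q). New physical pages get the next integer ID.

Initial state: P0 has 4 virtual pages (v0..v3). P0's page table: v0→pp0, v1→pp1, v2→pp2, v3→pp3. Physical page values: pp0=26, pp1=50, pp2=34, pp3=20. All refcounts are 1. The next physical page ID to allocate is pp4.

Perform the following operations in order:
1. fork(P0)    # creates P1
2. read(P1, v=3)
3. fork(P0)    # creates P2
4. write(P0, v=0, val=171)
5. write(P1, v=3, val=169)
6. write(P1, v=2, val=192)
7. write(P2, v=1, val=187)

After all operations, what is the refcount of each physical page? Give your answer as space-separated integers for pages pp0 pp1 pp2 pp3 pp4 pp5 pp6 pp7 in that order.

Op 1: fork(P0) -> P1. 4 ppages; refcounts: pp0:2 pp1:2 pp2:2 pp3:2
Op 2: read(P1, v3) -> 20. No state change.
Op 3: fork(P0) -> P2. 4 ppages; refcounts: pp0:3 pp1:3 pp2:3 pp3:3
Op 4: write(P0, v0, 171). refcount(pp0)=3>1 -> COPY to pp4. 5 ppages; refcounts: pp0:2 pp1:3 pp2:3 pp3:3 pp4:1
Op 5: write(P1, v3, 169). refcount(pp3)=3>1 -> COPY to pp5. 6 ppages; refcounts: pp0:2 pp1:3 pp2:3 pp3:2 pp4:1 pp5:1
Op 6: write(P1, v2, 192). refcount(pp2)=3>1 -> COPY to pp6. 7 ppages; refcounts: pp0:2 pp1:3 pp2:2 pp3:2 pp4:1 pp5:1 pp6:1
Op 7: write(P2, v1, 187). refcount(pp1)=3>1 -> COPY to pp7. 8 ppages; refcounts: pp0:2 pp1:2 pp2:2 pp3:2 pp4:1 pp5:1 pp6:1 pp7:1

Answer: 2 2 2 2 1 1 1 1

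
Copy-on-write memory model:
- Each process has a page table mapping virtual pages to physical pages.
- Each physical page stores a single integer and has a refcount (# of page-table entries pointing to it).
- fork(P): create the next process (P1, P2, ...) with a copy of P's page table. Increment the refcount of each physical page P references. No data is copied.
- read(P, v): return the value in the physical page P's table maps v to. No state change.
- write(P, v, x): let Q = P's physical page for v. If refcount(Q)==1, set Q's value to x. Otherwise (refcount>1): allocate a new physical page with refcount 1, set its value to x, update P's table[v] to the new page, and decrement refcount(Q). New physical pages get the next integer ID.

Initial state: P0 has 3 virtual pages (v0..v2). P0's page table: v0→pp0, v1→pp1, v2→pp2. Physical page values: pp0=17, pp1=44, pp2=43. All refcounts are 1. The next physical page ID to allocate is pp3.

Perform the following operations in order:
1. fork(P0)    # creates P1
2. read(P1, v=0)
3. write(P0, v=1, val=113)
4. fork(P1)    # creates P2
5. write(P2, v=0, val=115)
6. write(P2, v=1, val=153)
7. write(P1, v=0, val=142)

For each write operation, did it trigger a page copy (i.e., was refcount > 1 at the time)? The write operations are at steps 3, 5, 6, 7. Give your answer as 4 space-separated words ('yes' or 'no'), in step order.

Op 1: fork(P0) -> P1. 3 ppages; refcounts: pp0:2 pp1:2 pp2:2
Op 2: read(P1, v0) -> 17. No state change.
Op 3: write(P0, v1, 113). refcount(pp1)=2>1 -> COPY to pp3. 4 ppages; refcounts: pp0:2 pp1:1 pp2:2 pp3:1
Op 4: fork(P1) -> P2. 4 ppages; refcounts: pp0:3 pp1:2 pp2:3 pp3:1
Op 5: write(P2, v0, 115). refcount(pp0)=3>1 -> COPY to pp4. 5 ppages; refcounts: pp0:2 pp1:2 pp2:3 pp3:1 pp4:1
Op 6: write(P2, v1, 153). refcount(pp1)=2>1 -> COPY to pp5. 6 ppages; refcounts: pp0:2 pp1:1 pp2:3 pp3:1 pp4:1 pp5:1
Op 7: write(P1, v0, 142). refcount(pp0)=2>1 -> COPY to pp6. 7 ppages; refcounts: pp0:1 pp1:1 pp2:3 pp3:1 pp4:1 pp5:1 pp6:1

yes yes yes yes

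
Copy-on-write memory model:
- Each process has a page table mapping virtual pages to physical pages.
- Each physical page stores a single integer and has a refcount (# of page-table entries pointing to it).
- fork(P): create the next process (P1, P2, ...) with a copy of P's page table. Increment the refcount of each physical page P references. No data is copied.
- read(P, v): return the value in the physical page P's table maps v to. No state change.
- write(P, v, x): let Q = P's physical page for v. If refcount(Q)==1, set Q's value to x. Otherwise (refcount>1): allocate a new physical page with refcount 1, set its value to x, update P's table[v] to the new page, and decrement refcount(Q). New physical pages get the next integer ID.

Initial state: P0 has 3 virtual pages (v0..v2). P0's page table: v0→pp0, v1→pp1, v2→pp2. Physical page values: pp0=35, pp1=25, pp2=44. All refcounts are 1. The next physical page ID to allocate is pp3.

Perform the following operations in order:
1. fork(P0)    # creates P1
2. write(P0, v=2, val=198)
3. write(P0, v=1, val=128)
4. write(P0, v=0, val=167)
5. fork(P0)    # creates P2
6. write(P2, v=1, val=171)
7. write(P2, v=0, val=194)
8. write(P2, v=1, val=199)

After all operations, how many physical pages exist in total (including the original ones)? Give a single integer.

Answer: 8

Derivation:
Op 1: fork(P0) -> P1. 3 ppages; refcounts: pp0:2 pp1:2 pp2:2
Op 2: write(P0, v2, 198). refcount(pp2)=2>1 -> COPY to pp3. 4 ppages; refcounts: pp0:2 pp1:2 pp2:1 pp3:1
Op 3: write(P0, v1, 128). refcount(pp1)=2>1 -> COPY to pp4. 5 ppages; refcounts: pp0:2 pp1:1 pp2:1 pp3:1 pp4:1
Op 4: write(P0, v0, 167). refcount(pp0)=2>1 -> COPY to pp5. 6 ppages; refcounts: pp0:1 pp1:1 pp2:1 pp3:1 pp4:1 pp5:1
Op 5: fork(P0) -> P2. 6 ppages; refcounts: pp0:1 pp1:1 pp2:1 pp3:2 pp4:2 pp5:2
Op 6: write(P2, v1, 171). refcount(pp4)=2>1 -> COPY to pp6. 7 ppages; refcounts: pp0:1 pp1:1 pp2:1 pp3:2 pp4:1 pp5:2 pp6:1
Op 7: write(P2, v0, 194). refcount(pp5)=2>1 -> COPY to pp7. 8 ppages; refcounts: pp0:1 pp1:1 pp2:1 pp3:2 pp4:1 pp5:1 pp6:1 pp7:1
Op 8: write(P2, v1, 199). refcount(pp6)=1 -> write in place. 8 ppages; refcounts: pp0:1 pp1:1 pp2:1 pp3:2 pp4:1 pp5:1 pp6:1 pp7:1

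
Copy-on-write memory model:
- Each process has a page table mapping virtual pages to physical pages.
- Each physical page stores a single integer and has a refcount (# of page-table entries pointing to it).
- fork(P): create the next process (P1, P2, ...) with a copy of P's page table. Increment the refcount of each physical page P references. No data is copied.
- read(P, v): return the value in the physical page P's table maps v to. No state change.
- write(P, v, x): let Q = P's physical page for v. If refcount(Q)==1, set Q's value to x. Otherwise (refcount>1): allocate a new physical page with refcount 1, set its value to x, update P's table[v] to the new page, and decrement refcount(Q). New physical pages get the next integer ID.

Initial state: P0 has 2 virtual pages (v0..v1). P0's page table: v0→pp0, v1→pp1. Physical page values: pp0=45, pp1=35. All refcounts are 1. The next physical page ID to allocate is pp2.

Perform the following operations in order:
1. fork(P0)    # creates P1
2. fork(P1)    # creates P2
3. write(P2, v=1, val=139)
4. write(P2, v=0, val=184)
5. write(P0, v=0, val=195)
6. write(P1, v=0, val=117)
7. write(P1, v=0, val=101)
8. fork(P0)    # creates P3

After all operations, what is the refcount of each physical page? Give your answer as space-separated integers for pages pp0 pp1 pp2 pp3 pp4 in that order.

Op 1: fork(P0) -> P1. 2 ppages; refcounts: pp0:2 pp1:2
Op 2: fork(P1) -> P2. 2 ppages; refcounts: pp0:3 pp1:3
Op 3: write(P2, v1, 139). refcount(pp1)=3>1 -> COPY to pp2. 3 ppages; refcounts: pp0:3 pp1:2 pp2:1
Op 4: write(P2, v0, 184). refcount(pp0)=3>1 -> COPY to pp3. 4 ppages; refcounts: pp0:2 pp1:2 pp2:1 pp3:1
Op 5: write(P0, v0, 195). refcount(pp0)=2>1 -> COPY to pp4. 5 ppages; refcounts: pp0:1 pp1:2 pp2:1 pp3:1 pp4:1
Op 6: write(P1, v0, 117). refcount(pp0)=1 -> write in place. 5 ppages; refcounts: pp0:1 pp1:2 pp2:1 pp3:1 pp4:1
Op 7: write(P1, v0, 101). refcount(pp0)=1 -> write in place. 5 ppages; refcounts: pp0:1 pp1:2 pp2:1 pp3:1 pp4:1
Op 8: fork(P0) -> P3. 5 ppages; refcounts: pp0:1 pp1:3 pp2:1 pp3:1 pp4:2

Answer: 1 3 1 1 2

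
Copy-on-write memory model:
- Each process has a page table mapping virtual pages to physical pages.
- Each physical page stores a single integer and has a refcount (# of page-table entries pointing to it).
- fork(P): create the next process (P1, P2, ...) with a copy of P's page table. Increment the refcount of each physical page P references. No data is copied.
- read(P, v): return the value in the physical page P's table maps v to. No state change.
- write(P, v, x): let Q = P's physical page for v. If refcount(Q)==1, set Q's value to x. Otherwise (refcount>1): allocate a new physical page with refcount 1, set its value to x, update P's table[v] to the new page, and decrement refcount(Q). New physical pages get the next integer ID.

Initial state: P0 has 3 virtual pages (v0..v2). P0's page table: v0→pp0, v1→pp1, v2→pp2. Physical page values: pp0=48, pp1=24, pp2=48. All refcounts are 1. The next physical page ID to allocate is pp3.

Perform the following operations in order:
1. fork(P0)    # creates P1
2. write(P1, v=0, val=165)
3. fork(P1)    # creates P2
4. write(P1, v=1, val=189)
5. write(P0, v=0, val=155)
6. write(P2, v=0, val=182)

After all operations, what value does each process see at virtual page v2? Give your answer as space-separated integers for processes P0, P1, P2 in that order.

Answer: 48 48 48

Derivation:
Op 1: fork(P0) -> P1. 3 ppages; refcounts: pp0:2 pp1:2 pp2:2
Op 2: write(P1, v0, 165). refcount(pp0)=2>1 -> COPY to pp3. 4 ppages; refcounts: pp0:1 pp1:2 pp2:2 pp3:1
Op 3: fork(P1) -> P2. 4 ppages; refcounts: pp0:1 pp1:3 pp2:3 pp3:2
Op 4: write(P1, v1, 189). refcount(pp1)=3>1 -> COPY to pp4. 5 ppages; refcounts: pp0:1 pp1:2 pp2:3 pp3:2 pp4:1
Op 5: write(P0, v0, 155). refcount(pp0)=1 -> write in place. 5 ppages; refcounts: pp0:1 pp1:2 pp2:3 pp3:2 pp4:1
Op 6: write(P2, v0, 182). refcount(pp3)=2>1 -> COPY to pp5. 6 ppages; refcounts: pp0:1 pp1:2 pp2:3 pp3:1 pp4:1 pp5:1
P0: v2 -> pp2 = 48
P1: v2 -> pp2 = 48
P2: v2 -> pp2 = 48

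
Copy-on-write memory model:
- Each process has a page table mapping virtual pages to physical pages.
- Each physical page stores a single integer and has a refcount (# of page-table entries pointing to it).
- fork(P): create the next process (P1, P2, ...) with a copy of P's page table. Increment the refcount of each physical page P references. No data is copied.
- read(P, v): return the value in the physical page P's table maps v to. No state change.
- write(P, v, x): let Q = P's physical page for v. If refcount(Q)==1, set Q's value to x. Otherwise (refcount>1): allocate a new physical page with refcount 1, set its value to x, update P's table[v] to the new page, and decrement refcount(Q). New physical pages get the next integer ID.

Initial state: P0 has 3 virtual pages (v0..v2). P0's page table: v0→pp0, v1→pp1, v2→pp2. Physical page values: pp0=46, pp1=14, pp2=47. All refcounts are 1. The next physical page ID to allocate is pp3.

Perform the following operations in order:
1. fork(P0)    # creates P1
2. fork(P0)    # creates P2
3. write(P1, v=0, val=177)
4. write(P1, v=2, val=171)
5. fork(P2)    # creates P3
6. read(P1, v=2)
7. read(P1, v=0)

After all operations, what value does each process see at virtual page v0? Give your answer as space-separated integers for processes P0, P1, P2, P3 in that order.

Op 1: fork(P0) -> P1. 3 ppages; refcounts: pp0:2 pp1:2 pp2:2
Op 2: fork(P0) -> P2. 3 ppages; refcounts: pp0:3 pp1:3 pp2:3
Op 3: write(P1, v0, 177). refcount(pp0)=3>1 -> COPY to pp3. 4 ppages; refcounts: pp0:2 pp1:3 pp2:3 pp3:1
Op 4: write(P1, v2, 171). refcount(pp2)=3>1 -> COPY to pp4. 5 ppages; refcounts: pp0:2 pp1:3 pp2:2 pp3:1 pp4:1
Op 5: fork(P2) -> P3. 5 ppages; refcounts: pp0:3 pp1:4 pp2:3 pp3:1 pp4:1
Op 6: read(P1, v2) -> 171. No state change.
Op 7: read(P1, v0) -> 177. No state change.
P0: v0 -> pp0 = 46
P1: v0 -> pp3 = 177
P2: v0 -> pp0 = 46
P3: v0 -> pp0 = 46

Answer: 46 177 46 46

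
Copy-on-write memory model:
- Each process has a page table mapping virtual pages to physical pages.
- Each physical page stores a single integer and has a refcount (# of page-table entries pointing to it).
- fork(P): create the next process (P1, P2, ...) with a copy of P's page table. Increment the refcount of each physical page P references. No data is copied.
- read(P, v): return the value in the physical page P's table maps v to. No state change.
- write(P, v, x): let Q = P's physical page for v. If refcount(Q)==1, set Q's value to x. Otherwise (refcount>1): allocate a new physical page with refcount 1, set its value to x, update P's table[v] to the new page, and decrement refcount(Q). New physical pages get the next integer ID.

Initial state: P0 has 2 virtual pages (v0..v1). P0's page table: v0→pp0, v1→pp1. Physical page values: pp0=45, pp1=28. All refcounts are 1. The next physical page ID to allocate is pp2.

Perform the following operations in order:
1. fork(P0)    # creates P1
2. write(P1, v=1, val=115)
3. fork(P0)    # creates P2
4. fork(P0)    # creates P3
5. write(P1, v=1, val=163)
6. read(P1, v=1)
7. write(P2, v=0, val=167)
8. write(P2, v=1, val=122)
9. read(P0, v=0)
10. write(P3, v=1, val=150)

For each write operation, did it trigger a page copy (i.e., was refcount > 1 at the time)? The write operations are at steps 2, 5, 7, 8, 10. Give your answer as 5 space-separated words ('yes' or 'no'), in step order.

Op 1: fork(P0) -> P1. 2 ppages; refcounts: pp0:2 pp1:2
Op 2: write(P1, v1, 115). refcount(pp1)=2>1 -> COPY to pp2. 3 ppages; refcounts: pp0:2 pp1:1 pp2:1
Op 3: fork(P0) -> P2. 3 ppages; refcounts: pp0:3 pp1:2 pp2:1
Op 4: fork(P0) -> P3. 3 ppages; refcounts: pp0:4 pp1:3 pp2:1
Op 5: write(P1, v1, 163). refcount(pp2)=1 -> write in place. 3 ppages; refcounts: pp0:4 pp1:3 pp2:1
Op 6: read(P1, v1) -> 163. No state change.
Op 7: write(P2, v0, 167). refcount(pp0)=4>1 -> COPY to pp3. 4 ppages; refcounts: pp0:3 pp1:3 pp2:1 pp3:1
Op 8: write(P2, v1, 122). refcount(pp1)=3>1 -> COPY to pp4. 5 ppages; refcounts: pp0:3 pp1:2 pp2:1 pp3:1 pp4:1
Op 9: read(P0, v0) -> 45. No state change.
Op 10: write(P3, v1, 150). refcount(pp1)=2>1 -> COPY to pp5. 6 ppages; refcounts: pp0:3 pp1:1 pp2:1 pp3:1 pp4:1 pp5:1

yes no yes yes yes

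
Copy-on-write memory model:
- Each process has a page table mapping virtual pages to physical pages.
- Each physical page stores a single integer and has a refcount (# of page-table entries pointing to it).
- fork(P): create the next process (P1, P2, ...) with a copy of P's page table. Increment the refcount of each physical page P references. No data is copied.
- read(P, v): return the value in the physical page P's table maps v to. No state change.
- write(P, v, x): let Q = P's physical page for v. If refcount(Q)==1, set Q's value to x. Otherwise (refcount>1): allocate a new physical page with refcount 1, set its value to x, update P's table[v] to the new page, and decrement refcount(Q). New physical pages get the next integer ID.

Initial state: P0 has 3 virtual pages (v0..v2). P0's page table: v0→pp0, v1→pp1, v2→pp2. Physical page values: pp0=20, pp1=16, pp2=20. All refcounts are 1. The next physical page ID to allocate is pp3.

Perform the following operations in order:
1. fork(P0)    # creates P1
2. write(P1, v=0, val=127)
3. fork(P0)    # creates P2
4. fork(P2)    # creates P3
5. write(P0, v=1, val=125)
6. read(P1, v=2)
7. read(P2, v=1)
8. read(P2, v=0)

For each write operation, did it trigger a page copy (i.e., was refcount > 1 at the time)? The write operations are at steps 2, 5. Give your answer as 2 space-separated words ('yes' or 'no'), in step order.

Op 1: fork(P0) -> P1. 3 ppages; refcounts: pp0:2 pp1:2 pp2:2
Op 2: write(P1, v0, 127). refcount(pp0)=2>1 -> COPY to pp3. 4 ppages; refcounts: pp0:1 pp1:2 pp2:2 pp3:1
Op 3: fork(P0) -> P2. 4 ppages; refcounts: pp0:2 pp1:3 pp2:3 pp3:1
Op 4: fork(P2) -> P3. 4 ppages; refcounts: pp0:3 pp1:4 pp2:4 pp3:1
Op 5: write(P0, v1, 125). refcount(pp1)=4>1 -> COPY to pp4. 5 ppages; refcounts: pp0:3 pp1:3 pp2:4 pp3:1 pp4:1
Op 6: read(P1, v2) -> 20. No state change.
Op 7: read(P2, v1) -> 16. No state change.
Op 8: read(P2, v0) -> 20. No state change.

yes yes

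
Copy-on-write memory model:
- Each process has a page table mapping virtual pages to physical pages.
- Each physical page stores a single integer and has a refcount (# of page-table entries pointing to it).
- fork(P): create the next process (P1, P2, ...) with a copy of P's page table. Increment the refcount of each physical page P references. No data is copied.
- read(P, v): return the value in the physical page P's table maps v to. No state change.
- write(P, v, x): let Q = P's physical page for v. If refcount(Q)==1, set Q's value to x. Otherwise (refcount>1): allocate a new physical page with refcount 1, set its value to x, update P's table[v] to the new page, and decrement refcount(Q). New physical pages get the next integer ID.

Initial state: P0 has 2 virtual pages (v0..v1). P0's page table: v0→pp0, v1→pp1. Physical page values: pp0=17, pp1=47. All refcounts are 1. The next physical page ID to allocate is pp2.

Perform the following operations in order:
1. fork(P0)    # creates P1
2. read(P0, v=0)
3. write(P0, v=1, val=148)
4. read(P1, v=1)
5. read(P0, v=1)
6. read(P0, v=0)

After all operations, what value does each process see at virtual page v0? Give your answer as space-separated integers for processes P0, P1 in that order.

Op 1: fork(P0) -> P1. 2 ppages; refcounts: pp0:2 pp1:2
Op 2: read(P0, v0) -> 17. No state change.
Op 3: write(P0, v1, 148). refcount(pp1)=2>1 -> COPY to pp2. 3 ppages; refcounts: pp0:2 pp1:1 pp2:1
Op 4: read(P1, v1) -> 47. No state change.
Op 5: read(P0, v1) -> 148. No state change.
Op 6: read(P0, v0) -> 17. No state change.
P0: v0 -> pp0 = 17
P1: v0 -> pp0 = 17

Answer: 17 17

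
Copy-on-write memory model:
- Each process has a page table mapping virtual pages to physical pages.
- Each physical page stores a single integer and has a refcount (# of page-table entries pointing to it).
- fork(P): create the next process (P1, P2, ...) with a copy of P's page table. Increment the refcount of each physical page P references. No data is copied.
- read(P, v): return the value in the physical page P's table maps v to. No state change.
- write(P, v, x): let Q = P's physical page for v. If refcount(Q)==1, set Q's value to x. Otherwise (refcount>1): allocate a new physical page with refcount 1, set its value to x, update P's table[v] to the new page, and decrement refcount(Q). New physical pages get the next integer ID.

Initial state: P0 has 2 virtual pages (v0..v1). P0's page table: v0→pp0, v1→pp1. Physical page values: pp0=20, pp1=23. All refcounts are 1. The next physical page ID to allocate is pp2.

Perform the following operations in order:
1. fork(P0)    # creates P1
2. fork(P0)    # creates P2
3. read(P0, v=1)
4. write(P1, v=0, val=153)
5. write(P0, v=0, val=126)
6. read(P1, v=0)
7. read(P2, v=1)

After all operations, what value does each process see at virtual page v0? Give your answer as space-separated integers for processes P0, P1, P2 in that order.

Answer: 126 153 20

Derivation:
Op 1: fork(P0) -> P1. 2 ppages; refcounts: pp0:2 pp1:2
Op 2: fork(P0) -> P2. 2 ppages; refcounts: pp0:3 pp1:3
Op 3: read(P0, v1) -> 23. No state change.
Op 4: write(P1, v0, 153). refcount(pp0)=3>1 -> COPY to pp2. 3 ppages; refcounts: pp0:2 pp1:3 pp2:1
Op 5: write(P0, v0, 126). refcount(pp0)=2>1 -> COPY to pp3. 4 ppages; refcounts: pp0:1 pp1:3 pp2:1 pp3:1
Op 6: read(P1, v0) -> 153. No state change.
Op 7: read(P2, v1) -> 23. No state change.
P0: v0 -> pp3 = 126
P1: v0 -> pp2 = 153
P2: v0 -> pp0 = 20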